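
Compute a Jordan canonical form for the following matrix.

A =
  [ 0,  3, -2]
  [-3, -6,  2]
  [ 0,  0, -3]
J_2(-3) ⊕ J_1(-3)

The characteristic polynomial is
  det(x·I − A) = x^3 + 9*x^2 + 27*x + 27 = (x + 3)^3

Eigenvalues and multiplicities (the geometric multiplicity of λ is n − rank(A − λI), which equals the number of Jordan blocks for λ):
  λ = -3: algebraic multiplicity = 3, geometric multiplicity = 2

Determining the block sizes for each eigenvalue:
  λ = -3: 2 blocks summing to 3 forces exactly one block of size 2 and the rest size 1 → block sizes [2, 1]

Assembling the blocks gives a Jordan form
J =
  [-3,  1,  0]
  [ 0, -3,  0]
  [ 0,  0, -3]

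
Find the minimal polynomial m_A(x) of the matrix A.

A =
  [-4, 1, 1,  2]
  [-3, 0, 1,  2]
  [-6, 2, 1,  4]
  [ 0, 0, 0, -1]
x^2 + 2*x + 1

The characteristic polynomial is χ_A(x) = (x + 1)^4, so the eigenvalues are known. The minimal polynomial is
  m_A(x) = Π_λ (x − λ)^{k_λ}
where k_λ is the size of the *largest* Jordan block for λ (equivalently, the smallest k with (A − λI)^k v = 0 for every generalised eigenvector v of λ).

  λ = -1: largest Jordan block has size 2, contributing (x + 1)^2

So m_A(x) = (x + 1)^2 = x^2 + 2*x + 1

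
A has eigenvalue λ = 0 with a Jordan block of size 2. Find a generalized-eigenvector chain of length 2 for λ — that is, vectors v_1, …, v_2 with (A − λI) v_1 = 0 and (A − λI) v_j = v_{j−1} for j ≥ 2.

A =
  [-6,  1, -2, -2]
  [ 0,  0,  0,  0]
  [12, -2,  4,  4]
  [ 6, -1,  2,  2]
A Jordan chain for λ = 0 of length 2:
v_1 = (-6, 0, 12, 6)ᵀ
v_2 = (1, 0, 0, 0)ᵀ

Let N = A − (0)·I. We want v_2 with N^2 v_2 = 0 but N^1 v_2 ≠ 0; then v_{j-1} := N · v_j for j = 2, …, 2.

Pick v_2 = (1, 0, 0, 0)ᵀ.
Then v_1 = N · v_2 = (-6, 0, 12, 6)ᵀ.

Sanity check: (A − (0)·I) v_1 = (0, 0, 0, 0)ᵀ = 0. ✓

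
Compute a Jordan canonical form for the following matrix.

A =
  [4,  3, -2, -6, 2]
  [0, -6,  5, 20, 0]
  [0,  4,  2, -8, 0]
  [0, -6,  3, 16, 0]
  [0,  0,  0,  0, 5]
J_3(4) ⊕ J_1(4) ⊕ J_1(5)

The characteristic polynomial is
  det(x·I − A) = x^5 - 21*x^4 + 176*x^3 - 736*x^2 + 1536*x - 1280 = (x - 5)*(x - 4)^4

Eigenvalues and multiplicities (the geometric multiplicity of λ is n − rank(A − λI), which equals the number of Jordan blocks for λ):
  λ = 4: algebraic multiplicity = 4, geometric multiplicity = 2
  λ = 5: algebraic multiplicity = 1, geometric multiplicity = 1

Determining the block sizes for each eigenvalue:
  λ = 4: with am = 4 and gm = 2, the partition is not yet determined (e.g. several partitions of 4 into 2 parts exist). Let N = A − (4)·I. Computing rank(N^1) = 3, rank(N^2) = 2, rank(N^3) = 1; the number of blocks of size ≥ j is rank(N^{j−1}) − rank(N^j), giving [2, 1, 1]. So we have 1 block(s) of size 3, 1 block(s) of size 1 → block sizes [3, 1]
  λ = 5: one block (gm = 1), so the single block has size am = 1 → block sizes [1]

Assembling the blocks gives a Jordan form
J =
  [4, 1, 0, 0, 0]
  [0, 4, 1, 0, 0]
  [0, 0, 4, 0, 0]
  [0, 0, 0, 4, 0]
  [0, 0, 0, 0, 5]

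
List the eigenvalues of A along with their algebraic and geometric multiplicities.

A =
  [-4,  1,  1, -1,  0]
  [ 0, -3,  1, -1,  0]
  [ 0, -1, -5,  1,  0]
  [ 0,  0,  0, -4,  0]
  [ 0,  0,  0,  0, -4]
λ = -4: alg = 5, geom = 4

Step 1 — factor the characteristic polynomial to read off the algebraic multiplicities:
  χ_A(x) = (x + 4)^5

Step 2 — compute geometric multiplicities via the rank-nullity identity g(λ) = n − rank(A − λI):
  rank(A − (-4)·I) = 1, so dim ker(A − (-4)·I) = n − 1 = 4

Summary:
  λ = -4: algebraic multiplicity = 5, geometric multiplicity = 4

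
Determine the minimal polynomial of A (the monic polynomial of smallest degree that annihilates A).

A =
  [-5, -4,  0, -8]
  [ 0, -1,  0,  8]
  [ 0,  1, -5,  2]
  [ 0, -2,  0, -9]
x^2 + 10*x + 25

The characteristic polynomial is χ_A(x) = (x + 5)^4, so the eigenvalues are known. The minimal polynomial is
  m_A(x) = Π_λ (x − λ)^{k_λ}
where k_λ is the size of the *largest* Jordan block for λ (equivalently, the smallest k with (A − λI)^k v = 0 for every generalised eigenvector v of λ).

  λ = -5: largest Jordan block has size 2, contributing (x + 5)^2

So m_A(x) = (x + 5)^2 = x^2 + 10*x + 25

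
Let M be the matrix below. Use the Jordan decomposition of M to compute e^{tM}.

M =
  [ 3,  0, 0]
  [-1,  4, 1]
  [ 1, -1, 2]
e^{tM} =
  [exp(3*t), 0, 0]
  [-t*exp(3*t), t*exp(3*t) + exp(3*t), t*exp(3*t)]
  [t*exp(3*t), -t*exp(3*t), -t*exp(3*t) + exp(3*t)]

Strategy: write M = P · J · P⁻¹ where J is a Jordan canonical form, so e^{tM} = P · e^{tJ} · P⁻¹, and e^{tJ} can be computed block-by-block.

M has Jordan form
J =
  [3, 1, 0]
  [0, 3, 0]
  [0, 0, 3]
(up to reordering of blocks).

Per-block formulas:
  For a 2×2 Jordan block J_2(3): exp(t · J_2(3)) = e^(3t)·(I + t·N), where N is the 2×2 nilpotent shift.
  For a 1×1 block at λ = 3: exp(t · [3]) = [e^(3t)].

After assembling e^{tJ} and conjugating by P, we get:

e^{tM} =
  [exp(3*t), 0, 0]
  [-t*exp(3*t), t*exp(3*t) + exp(3*t), t*exp(3*t)]
  [t*exp(3*t), -t*exp(3*t), -t*exp(3*t) + exp(3*t)]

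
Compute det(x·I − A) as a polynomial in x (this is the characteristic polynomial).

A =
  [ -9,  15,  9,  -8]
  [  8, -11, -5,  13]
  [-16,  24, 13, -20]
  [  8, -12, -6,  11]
x^4 - 4*x^3 + 6*x^2 - 4*x + 1

Expanding det(x·I − A) (e.g. by cofactor expansion or by noting that A is similar to its Jordan form J, which has the same characteristic polynomial as A) gives
  χ_A(x) = x^4 - 4*x^3 + 6*x^2 - 4*x + 1
which factors as (x - 1)^4. The eigenvalues (with algebraic multiplicities) are λ = 1 with multiplicity 4.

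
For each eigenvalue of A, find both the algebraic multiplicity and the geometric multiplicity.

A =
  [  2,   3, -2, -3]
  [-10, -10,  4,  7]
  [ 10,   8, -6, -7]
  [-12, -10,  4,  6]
λ = -2: alg = 4, geom = 2

Step 1 — factor the characteristic polynomial to read off the algebraic multiplicities:
  χ_A(x) = (x + 2)^4

Step 2 — compute geometric multiplicities via the rank-nullity identity g(λ) = n − rank(A − λI):
  rank(A − (-2)·I) = 2, so dim ker(A − (-2)·I) = n − 2 = 2

Summary:
  λ = -2: algebraic multiplicity = 4, geometric multiplicity = 2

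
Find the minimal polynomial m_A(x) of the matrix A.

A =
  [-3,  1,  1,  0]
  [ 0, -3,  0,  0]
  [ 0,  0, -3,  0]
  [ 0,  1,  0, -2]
x^3 + 8*x^2 + 21*x + 18

The characteristic polynomial is χ_A(x) = (x + 2)*(x + 3)^3, so the eigenvalues are known. The minimal polynomial is
  m_A(x) = Π_λ (x − λ)^{k_λ}
where k_λ is the size of the *largest* Jordan block for λ (equivalently, the smallest k with (A − λI)^k v = 0 for every generalised eigenvector v of λ).

  λ = -3: largest Jordan block has size 2, contributing (x + 3)^2
  λ = -2: largest Jordan block has size 1, contributing (x + 2)

So m_A(x) = (x + 2)*(x + 3)^2 = x^3 + 8*x^2 + 21*x + 18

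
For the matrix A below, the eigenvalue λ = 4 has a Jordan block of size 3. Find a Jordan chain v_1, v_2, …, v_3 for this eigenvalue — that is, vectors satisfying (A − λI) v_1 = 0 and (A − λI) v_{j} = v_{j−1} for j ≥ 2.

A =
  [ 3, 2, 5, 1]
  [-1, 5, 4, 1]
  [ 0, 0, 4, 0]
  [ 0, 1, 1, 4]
A Jordan chain for λ = 4 of length 3:
v_1 = (-1, 0, 0, -1)ᵀ
v_2 = (-1, -1, 0, 0)ᵀ
v_3 = (1, 0, 0, 0)ᵀ

Let N = A − (4)·I. We want v_3 with N^3 v_3 = 0 but N^2 v_3 ≠ 0; then v_{j-1} := N · v_j for j = 3, …, 2.

Pick v_3 = (1, 0, 0, 0)ᵀ.
Then v_2 = N · v_3 = (-1, -1, 0, 0)ᵀ.
Then v_1 = N · v_2 = (-1, 0, 0, -1)ᵀ.

Sanity check: (A − (4)·I) v_1 = (0, 0, 0, 0)ᵀ = 0. ✓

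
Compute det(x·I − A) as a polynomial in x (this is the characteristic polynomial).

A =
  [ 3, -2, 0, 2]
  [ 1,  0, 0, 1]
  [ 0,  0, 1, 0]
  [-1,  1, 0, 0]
x^4 - 4*x^3 + 6*x^2 - 4*x + 1

Expanding det(x·I − A) (e.g. by cofactor expansion or by noting that A is similar to its Jordan form J, which has the same characteristic polynomial as A) gives
  χ_A(x) = x^4 - 4*x^3 + 6*x^2 - 4*x + 1
which factors as (x - 1)^4. The eigenvalues (with algebraic multiplicities) are λ = 1 with multiplicity 4.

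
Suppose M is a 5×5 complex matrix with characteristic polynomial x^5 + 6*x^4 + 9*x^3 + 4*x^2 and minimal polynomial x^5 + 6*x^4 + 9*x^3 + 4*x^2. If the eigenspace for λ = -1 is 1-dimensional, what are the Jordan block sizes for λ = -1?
Block sizes for λ = -1: [2]

Step 1 — from the characteristic polynomial, algebraic multiplicity of λ = -1 is 2. From dim ker(M − (-1)·I) = 1, there are exactly 1 Jordan blocks for λ = -1.
Step 2 — from the minimal polynomial, the factor (x + 1)^2 tells us the largest block for λ = -1 has size 2.
Step 3 — with total size 2, 1 blocks, and largest block 2, the block sizes (in nonincreasing order) are [2].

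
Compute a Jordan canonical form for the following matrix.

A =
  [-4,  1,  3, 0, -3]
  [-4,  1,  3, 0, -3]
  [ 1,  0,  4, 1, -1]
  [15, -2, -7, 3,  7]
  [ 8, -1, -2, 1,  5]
J_2(0) ⊕ J_3(3)

The characteristic polynomial is
  det(x·I − A) = x^5 - 9*x^4 + 27*x^3 - 27*x^2 = x^2*(x - 3)^3

Eigenvalues and multiplicities (the geometric multiplicity of λ is n − rank(A − λI), which equals the number of Jordan blocks for λ):
  λ = 0: algebraic multiplicity = 2, geometric multiplicity = 1
  λ = 3: algebraic multiplicity = 3, geometric multiplicity = 1

Determining the block sizes for each eigenvalue:
  λ = 0: one block (gm = 1), so the single block has size am = 2 → block sizes [2]
  λ = 3: one block (gm = 1), so the single block has size am = 3 → block sizes [3]

Assembling the blocks gives a Jordan form
J =
  [0, 1, 0, 0, 0]
  [0, 0, 0, 0, 0]
  [0, 0, 3, 1, 0]
  [0, 0, 0, 3, 1]
  [0, 0, 0, 0, 3]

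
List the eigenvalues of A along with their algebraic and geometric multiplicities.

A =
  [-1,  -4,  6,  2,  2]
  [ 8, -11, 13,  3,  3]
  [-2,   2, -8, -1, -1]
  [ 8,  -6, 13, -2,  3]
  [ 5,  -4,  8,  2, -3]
λ = -5: alg = 5, geom = 3

Step 1 — factor the characteristic polynomial to read off the algebraic multiplicities:
  χ_A(x) = (x + 5)^5

Step 2 — compute geometric multiplicities via the rank-nullity identity g(λ) = n − rank(A − λI):
  rank(A − (-5)·I) = 2, so dim ker(A − (-5)·I) = n − 2 = 3

Summary:
  λ = -5: algebraic multiplicity = 5, geometric multiplicity = 3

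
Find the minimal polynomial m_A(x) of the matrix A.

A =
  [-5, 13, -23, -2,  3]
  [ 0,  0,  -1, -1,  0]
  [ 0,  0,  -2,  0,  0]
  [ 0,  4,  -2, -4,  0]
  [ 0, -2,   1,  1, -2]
x^3 + 9*x^2 + 24*x + 20

The characteristic polynomial is χ_A(x) = (x + 2)^4*(x + 5), so the eigenvalues are known. The minimal polynomial is
  m_A(x) = Π_λ (x − λ)^{k_λ}
where k_λ is the size of the *largest* Jordan block for λ (equivalently, the smallest k with (A − λI)^k v = 0 for every generalised eigenvector v of λ).

  λ = -5: largest Jordan block has size 1, contributing (x + 5)
  λ = -2: largest Jordan block has size 2, contributing (x + 2)^2

So m_A(x) = (x + 2)^2*(x + 5) = x^3 + 9*x^2 + 24*x + 20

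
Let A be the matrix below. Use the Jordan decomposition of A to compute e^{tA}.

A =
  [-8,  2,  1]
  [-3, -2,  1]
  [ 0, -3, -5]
e^{tA} =
  [3*t^2*exp(-5*t)/2 - 3*t*exp(-5*t) + exp(-5*t), -3*t^2*exp(-5*t)/2 + 2*t*exp(-5*t), -t^2*exp(-5*t)/2 + t*exp(-5*t)]
  [-3*t*exp(-5*t), 3*t*exp(-5*t) + exp(-5*t), t*exp(-5*t)]
  [9*t^2*exp(-5*t)/2, -9*t^2*exp(-5*t)/2 - 3*t*exp(-5*t), -3*t^2*exp(-5*t)/2 + exp(-5*t)]

Strategy: write A = P · J · P⁻¹ where J is a Jordan canonical form, so e^{tA} = P · e^{tJ} · P⁻¹, and e^{tJ} can be computed block-by-block.

A has Jordan form
J =
  [-5,  1,  0]
  [ 0, -5,  1]
  [ 0,  0, -5]
(up to reordering of blocks).

Per-block formulas:
  For a 3×3 Jordan block J_3(-5): exp(t · J_3(-5)) = e^(-5t)·(I + t·N + (t^2/2)·N^2), where N is the 3×3 nilpotent shift.

After assembling e^{tJ} and conjugating by P, we get:

e^{tA} =
  [3*t^2*exp(-5*t)/2 - 3*t*exp(-5*t) + exp(-5*t), -3*t^2*exp(-5*t)/2 + 2*t*exp(-5*t), -t^2*exp(-5*t)/2 + t*exp(-5*t)]
  [-3*t*exp(-5*t), 3*t*exp(-5*t) + exp(-5*t), t*exp(-5*t)]
  [9*t^2*exp(-5*t)/2, -9*t^2*exp(-5*t)/2 - 3*t*exp(-5*t), -3*t^2*exp(-5*t)/2 + exp(-5*t)]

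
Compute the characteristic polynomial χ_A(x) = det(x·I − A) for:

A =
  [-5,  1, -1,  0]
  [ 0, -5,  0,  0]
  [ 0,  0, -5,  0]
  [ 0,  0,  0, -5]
x^4 + 20*x^3 + 150*x^2 + 500*x + 625

Expanding det(x·I − A) (e.g. by cofactor expansion or by noting that A is similar to its Jordan form J, which has the same characteristic polynomial as A) gives
  χ_A(x) = x^4 + 20*x^3 + 150*x^2 + 500*x + 625
which factors as (x + 5)^4. The eigenvalues (with algebraic multiplicities) are λ = -5 with multiplicity 4.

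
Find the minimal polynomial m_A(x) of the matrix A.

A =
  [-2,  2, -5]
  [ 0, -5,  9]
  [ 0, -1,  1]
x^3 + 6*x^2 + 12*x + 8

The characteristic polynomial is χ_A(x) = (x + 2)^3, so the eigenvalues are known. The minimal polynomial is
  m_A(x) = Π_λ (x − λ)^{k_λ}
where k_λ is the size of the *largest* Jordan block for λ (equivalently, the smallest k with (A − λI)^k v = 0 for every generalised eigenvector v of λ).

  λ = -2: largest Jordan block has size 3, contributing (x + 2)^3

So m_A(x) = (x + 2)^3 = x^3 + 6*x^2 + 12*x + 8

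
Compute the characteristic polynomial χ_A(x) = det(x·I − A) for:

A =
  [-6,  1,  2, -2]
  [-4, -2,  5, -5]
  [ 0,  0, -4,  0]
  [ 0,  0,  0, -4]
x^4 + 16*x^3 + 96*x^2 + 256*x + 256

Expanding det(x·I − A) (e.g. by cofactor expansion or by noting that A is similar to its Jordan form J, which has the same characteristic polynomial as A) gives
  χ_A(x) = x^4 + 16*x^3 + 96*x^2 + 256*x + 256
which factors as (x + 4)^4. The eigenvalues (with algebraic multiplicities) are λ = -4 with multiplicity 4.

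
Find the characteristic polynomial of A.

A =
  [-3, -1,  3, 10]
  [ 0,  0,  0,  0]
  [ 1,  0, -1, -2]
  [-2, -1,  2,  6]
x^4 - 2*x^3

Expanding det(x·I − A) (e.g. by cofactor expansion or by noting that A is similar to its Jordan form J, which has the same characteristic polynomial as A) gives
  χ_A(x) = x^4 - 2*x^3
which factors as x^3*(x - 2). The eigenvalues (with algebraic multiplicities) are λ = 0 with multiplicity 3, λ = 2 with multiplicity 1.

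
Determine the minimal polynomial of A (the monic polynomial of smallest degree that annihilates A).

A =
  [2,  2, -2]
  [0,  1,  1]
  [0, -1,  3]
x^2 - 4*x + 4

The characteristic polynomial is χ_A(x) = (x - 2)^3, so the eigenvalues are known. The minimal polynomial is
  m_A(x) = Π_λ (x − λ)^{k_λ}
where k_λ is the size of the *largest* Jordan block for λ (equivalently, the smallest k with (A − λI)^k v = 0 for every generalised eigenvector v of λ).

  λ = 2: largest Jordan block has size 2, contributing (x − 2)^2

So m_A(x) = (x - 2)^2 = x^2 - 4*x + 4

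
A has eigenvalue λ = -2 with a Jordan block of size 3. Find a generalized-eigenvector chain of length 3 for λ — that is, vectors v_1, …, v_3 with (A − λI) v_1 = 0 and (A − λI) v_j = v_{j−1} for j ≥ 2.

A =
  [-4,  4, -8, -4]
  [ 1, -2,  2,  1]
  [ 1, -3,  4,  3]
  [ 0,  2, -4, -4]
A Jordan chain for λ = -2 of length 3:
v_1 = (0, 0, 1, -2)ᵀ
v_2 = (-2, 1, 1, 0)ᵀ
v_3 = (1, 0, 0, 0)ᵀ

Let N = A − (-2)·I. We want v_3 with N^3 v_3 = 0 but N^2 v_3 ≠ 0; then v_{j-1} := N · v_j for j = 3, …, 2.

Pick v_3 = (1, 0, 0, 0)ᵀ.
Then v_2 = N · v_3 = (-2, 1, 1, 0)ᵀ.
Then v_1 = N · v_2 = (0, 0, 1, -2)ᵀ.

Sanity check: (A − (-2)·I) v_1 = (0, 0, 0, 0)ᵀ = 0. ✓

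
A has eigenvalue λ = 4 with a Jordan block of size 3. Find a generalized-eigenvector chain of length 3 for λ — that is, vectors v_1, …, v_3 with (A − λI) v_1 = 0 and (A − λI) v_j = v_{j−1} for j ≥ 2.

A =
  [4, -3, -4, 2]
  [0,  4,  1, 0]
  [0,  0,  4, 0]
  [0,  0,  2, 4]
A Jordan chain for λ = 4 of length 3:
v_1 = (1, 0, 0, 0)ᵀ
v_2 = (-4, 1, 0, 2)ᵀ
v_3 = (0, 0, 1, 0)ᵀ

Let N = A − (4)·I. We want v_3 with N^3 v_3 = 0 but N^2 v_3 ≠ 0; then v_{j-1} := N · v_j for j = 3, …, 2.

Pick v_3 = (0, 0, 1, 0)ᵀ.
Then v_2 = N · v_3 = (-4, 1, 0, 2)ᵀ.
Then v_1 = N · v_2 = (1, 0, 0, 0)ᵀ.

Sanity check: (A − (4)·I) v_1 = (0, 0, 0, 0)ᵀ = 0. ✓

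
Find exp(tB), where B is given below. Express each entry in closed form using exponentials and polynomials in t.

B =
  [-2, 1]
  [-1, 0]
e^{tB} =
  [-t*exp(-t) + exp(-t), t*exp(-t)]
  [-t*exp(-t), t*exp(-t) + exp(-t)]

Strategy: write B = P · J · P⁻¹ where J is a Jordan canonical form, so e^{tB} = P · e^{tJ} · P⁻¹, and e^{tJ} can be computed block-by-block.

B has Jordan form
J =
  [-1,  1]
  [ 0, -1]
(up to reordering of blocks).

Per-block formulas:
  For a 2×2 Jordan block J_2(-1): exp(t · J_2(-1)) = e^(-1t)·(I + t·N), where N is the 2×2 nilpotent shift.

After assembling e^{tJ} and conjugating by P, we get:

e^{tB} =
  [-t*exp(-t) + exp(-t), t*exp(-t)]
  [-t*exp(-t), t*exp(-t) + exp(-t)]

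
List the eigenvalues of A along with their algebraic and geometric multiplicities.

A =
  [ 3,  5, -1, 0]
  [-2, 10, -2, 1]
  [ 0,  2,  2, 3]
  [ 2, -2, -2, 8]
λ = 5: alg = 1, geom = 1; λ = 6: alg = 3, geom = 2

Step 1 — factor the characteristic polynomial to read off the algebraic multiplicities:
  χ_A(x) = (x - 6)^3*(x - 5)

Step 2 — compute geometric multiplicities via the rank-nullity identity g(λ) = n − rank(A − λI):
  rank(A − (5)·I) = 3, so dim ker(A − (5)·I) = n − 3 = 1
  rank(A − (6)·I) = 2, so dim ker(A − (6)·I) = n − 2 = 2

Summary:
  λ = 5: algebraic multiplicity = 1, geometric multiplicity = 1
  λ = 6: algebraic multiplicity = 3, geometric multiplicity = 2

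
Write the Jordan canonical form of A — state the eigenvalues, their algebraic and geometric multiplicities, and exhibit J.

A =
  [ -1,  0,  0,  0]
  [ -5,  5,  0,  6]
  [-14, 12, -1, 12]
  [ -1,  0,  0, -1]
J_2(-1) ⊕ J_1(-1) ⊕ J_1(5)

The characteristic polynomial is
  det(x·I − A) = x^4 - 2*x^3 - 12*x^2 - 14*x - 5 = (x - 5)*(x + 1)^3

Eigenvalues and multiplicities (the geometric multiplicity of λ is n − rank(A − λI), which equals the number of Jordan blocks for λ):
  λ = -1: algebraic multiplicity = 3, geometric multiplicity = 2
  λ = 5: algebraic multiplicity = 1, geometric multiplicity = 1

Determining the block sizes for each eigenvalue:
  λ = -1: 2 blocks summing to 3 forces exactly one block of size 2 and the rest size 1 → block sizes [2, 1]
  λ = 5: one block (gm = 1), so the single block has size am = 1 → block sizes [1]

Assembling the blocks gives a Jordan form
J =
  [-1,  1,  0, 0]
  [ 0, -1,  0, 0]
  [ 0,  0, -1, 0]
  [ 0,  0,  0, 5]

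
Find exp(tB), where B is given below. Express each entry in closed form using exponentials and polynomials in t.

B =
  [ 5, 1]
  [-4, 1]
e^{tB} =
  [2*t*exp(3*t) + exp(3*t), t*exp(3*t)]
  [-4*t*exp(3*t), -2*t*exp(3*t) + exp(3*t)]

Strategy: write B = P · J · P⁻¹ where J is a Jordan canonical form, so e^{tB} = P · e^{tJ} · P⁻¹, and e^{tJ} can be computed block-by-block.

B has Jordan form
J =
  [3, 1]
  [0, 3]
(up to reordering of blocks).

Per-block formulas:
  For a 2×2 Jordan block J_2(3): exp(t · J_2(3)) = e^(3t)·(I + t·N), where N is the 2×2 nilpotent shift.

After assembling e^{tJ} and conjugating by P, we get:

e^{tB} =
  [2*t*exp(3*t) + exp(3*t), t*exp(3*t)]
  [-4*t*exp(3*t), -2*t*exp(3*t) + exp(3*t)]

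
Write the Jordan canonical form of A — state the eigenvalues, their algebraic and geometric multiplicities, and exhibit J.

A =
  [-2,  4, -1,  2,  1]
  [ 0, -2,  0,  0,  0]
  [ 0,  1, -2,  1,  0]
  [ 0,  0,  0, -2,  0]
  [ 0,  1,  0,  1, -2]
J_2(-2) ⊕ J_2(-2) ⊕ J_1(-2)

The characteristic polynomial is
  det(x·I − A) = x^5 + 10*x^4 + 40*x^3 + 80*x^2 + 80*x + 32 = (x + 2)^5

Eigenvalues and multiplicities (the geometric multiplicity of λ is n − rank(A − λI), which equals the number of Jordan blocks for λ):
  λ = -2: algebraic multiplicity = 5, geometric multiplicity = 3

Determining the block sizes for each eigenvalue:
  λ = -2: with am = 5 and gm = 3, the partition is not yet determined (e.g. several partitions of 5 into 3 parts exist). Let N = A − (-2)·I. Computing rank(N^1) = 2, rank(N^2) = 0; the number of blocks of size ≥ j is rank(N^{j−1}) − rank(N^j), giving [3, 2]. So we have 2 block(s) of size 2, 1 block(s) of size 1 → block sizes [2, 2, 1]

Assembling the blocks gives a Jordan form
J =
  [-2,  1,  0,  0,  0]
  [ 0, -2,  0,  0,  0]
  [ 0,  0, -2,  1,  0]
  [ 0,  0,  0, -2,  0]
  [ 0,  0,  0,  0, -2]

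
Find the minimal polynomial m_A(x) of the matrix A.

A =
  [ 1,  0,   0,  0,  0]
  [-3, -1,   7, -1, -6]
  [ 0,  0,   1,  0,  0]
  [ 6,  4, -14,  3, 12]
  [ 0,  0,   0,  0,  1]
x^2 - 2*x + 1

The characteristic polynomial is χ_A(x) = (x - 1)^5, so the eigenvalues are known. The minimal polynomial is
  m_A(x) = Π_λ (x − λ)^{k_λ}
where k_λ is the size of the *largest* Jordan block for λ (equivalently, the smallest k with (A − λI)^k v = 0 for every generalised eigenvector v of λ).

  λ = 1: largest Jordan block has size 2, contributing (x − 1)^2

So m_A(x) = (x - 1)^2 = x^2 - 2*x + 1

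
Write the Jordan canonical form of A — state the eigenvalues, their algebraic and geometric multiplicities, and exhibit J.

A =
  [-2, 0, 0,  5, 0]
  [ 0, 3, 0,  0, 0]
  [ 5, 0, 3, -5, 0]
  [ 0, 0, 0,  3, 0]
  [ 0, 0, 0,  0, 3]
J_1(-2) ⊕ J_1(3) ⊕ J_1(3) ⊕ J_1(3) ⊕ J_1(3)

The characteristic polynomial is
  det(x·I − A) = x^5 - 10*x^4 + 30*x^3 - 135*x + 162 = (x - 3)^4*(x + 2)

Eigenvalues and multiplicities (the geometric multiplicity of λ is n − rank(A − λI), which equals the number of Jordan blocks for λ):
  λ = -2: algebraic multiplicity = 1, geometric multiplicity = 1
  λ = 3: algebraic multiplicity = 4, geometric multiplicity = 4

Determining the block sizes for each eigenvalue:
  λ = -2: one block (gm = 1), so the single block has size am = 1 → block sizes [1]
  λ = 3: gm = am = 4, so every block has size 1 → block sizes [1, 1, 1, 1]

Assembling the blocks gives a Jordan form
J =
  [-2, 0, 0, 0, 0]
  [ 0, 3, 0, 0, 0]
  [ 0, 0, 3, 0, 0]
  [ 0, 0, 0, 3, 0]
  [ 0, 0, 0, 0, 3]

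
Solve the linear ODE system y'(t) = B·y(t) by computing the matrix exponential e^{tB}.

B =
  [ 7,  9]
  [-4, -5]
e^{tB} =
  [6*t*exp(t) + exp(t), 9*t*exp(t)]
  [-4*t*exp(t), -6*t*exp(t) + exp(t)]

Strategy: write B = P · J · P⁻¹ where J is a Jordan canonical form, so e^{tB} = P · e^{tJ} · P⁻¹, and e^{tJ} can be computed block-by-block.

B has Jordan form
J =
  [1, 1]
  [0, 1]
(up to reordering of blocks).

Per-block formulas:
  For a 2×2 Jordan block J_2(1): exp(t · J_2(1)) = e^(1t)·(I + t·N), where N is the 2×2 nilpotent shift.

After assembling e^{tJ} and conjugating by P, we get:

e^{tB} =
  [6*t*exp(t) + exp(t), 9*t*exp(t)]
  [-4*t*exp(t), -6*t*exp(t) + exp(t)]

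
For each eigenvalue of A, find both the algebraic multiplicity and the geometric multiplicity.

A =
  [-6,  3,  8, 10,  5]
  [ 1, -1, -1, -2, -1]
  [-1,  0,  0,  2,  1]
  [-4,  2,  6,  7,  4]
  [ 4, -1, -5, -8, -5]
λ = -1: alg = 5, geom = 3

Step 1 — factor the characteristic polynomial to read off the algebraic multiplicities:
  χ_A(x) = (x + 1)^5

Step 2 — compute geometric multiplicities via the rank-nullity identity g(λ) = n − rank(A − λI):
  rank(A − (-1)·I) = 2, so dim ker(A − (-1)·I) = n − 2 = 3

Summary:
  λ = -1: algebraic multiplicity = 5, geometric multiplicity = 3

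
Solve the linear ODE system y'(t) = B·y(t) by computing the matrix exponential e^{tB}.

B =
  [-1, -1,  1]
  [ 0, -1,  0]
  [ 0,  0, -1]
e^{tB} =
  [exp(-t), -t*exp(-t), t*exp(-t)]
  [0, exp(-t), 0]
  [0, 0, exp(-t)]

Strategy: write B = P · J · P⁻¹ where J is a Jordan canonical form, so e^{tB} = P · e^{tJ} · P⁻¹, and e^{tJ} can be computed block-by-block.

B has Jordan form
J =
  [-1,  1,  0]
  [ 0, -1,  0]
  [ 0,  0, -1]
(up to reordering of blocks).

Per-block formulas:
  For a 2×2 Jordan block J_2(-1): exp(t · J_2(-1)) = e^(-1t)·(I + t·N), where N is the 2×2 nilpotent shift.
  For a 1×1 block at λ = -1: exp(t · [-1]) = [e^(-1t)].

After assembling e^{tJ} and conjugating by P, we get:

e^{tB} =
  [exp(-t), -t*exp(-t), t*exp(-t)]
  [0, exp(-t), 0]
  [0, 0, exp(-t)]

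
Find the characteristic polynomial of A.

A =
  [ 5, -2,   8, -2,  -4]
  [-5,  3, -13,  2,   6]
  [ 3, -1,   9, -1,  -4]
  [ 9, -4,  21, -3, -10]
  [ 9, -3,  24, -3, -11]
x^5 - 3*x^4 + 2*x^3 + 2*x^2 - 3*x + 1

Expanding det(x·I − A) (e.g. by cofactor expansion or by noting that A is similar to its Jordan form J, which has the same characteristic polynomial as A) gives
  χ_A(x) = x^5 - 3*x^4 + 2*x^3 + 2*x^2 - 3*x + 1
which factors as (x - 1)^4*(x + 1). The eigenvalues (with algebraic multiplicities) are λ = -1 with multiplicity 1, λ = 1 with multiplicity 4.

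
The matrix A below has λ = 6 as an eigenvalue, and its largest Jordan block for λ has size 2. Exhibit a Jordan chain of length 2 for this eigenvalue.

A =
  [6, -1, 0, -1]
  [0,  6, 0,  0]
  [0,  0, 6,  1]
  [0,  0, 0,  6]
A Jordan chain for λ = 6 of length 2:
v_1 = (-1, 0, 0, 0)ᵀ
v_2 = (0, 1, 0, 0)ᵀ

Let N = A − (6)·I. We want v_2 with N^2 v_2 = 0 but N^1 v_2 ≠ 0; then v_{j-1} := N · v_j for j = 2, …, 2.

Pick v_2 = (0, 1, 0, 0)ᵀ.
Then v_1 = N · v_2 = (-1, 0, 0, 0)ᵀ.

Sanity check: (A − (6)·I) v_1 = (0, 0, 0, 0)ᵀ = 0. ✓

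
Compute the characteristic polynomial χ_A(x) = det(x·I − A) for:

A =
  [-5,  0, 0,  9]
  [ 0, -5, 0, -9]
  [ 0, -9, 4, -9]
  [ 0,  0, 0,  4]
x^4 + 2*x^3 - 39*x^2 - 40*x + 400

Expanding det(x·I − A) (e.g. by cofactor expansion or by noting that A is similar to its Jordan form J, which has the same characteristic polynomial as A) gives
  χ_A(x) = x^4 + 2*x^3 - 39*x^2 - 40*x + 400
which factors as (x - 4)^2*(x + 5)^2. The eigenvalues (with algebraic multiplicities) are λ = -5 with multiplicity 2, λ = 4 with multiplicity 2.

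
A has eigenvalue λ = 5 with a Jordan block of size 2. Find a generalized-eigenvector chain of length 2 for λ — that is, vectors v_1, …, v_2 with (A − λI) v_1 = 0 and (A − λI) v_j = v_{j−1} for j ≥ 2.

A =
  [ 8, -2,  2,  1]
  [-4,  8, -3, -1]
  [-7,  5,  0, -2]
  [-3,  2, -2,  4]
A Jordan chain for λ = 5 of length 2:
v_1 = (3, -4, -7, -3)ᵀ
v_2 = (1, 0, 0, 0)ᵀ

Let N = A − (5)·I. We want v_2 with N^2 v_2 = 0 but N^1 v_2 ≠ 0; then v_{j-1} := N · v_j for j = 2, …, 2.

Pick v_2 = (1, 0, 0, 0)ᵀ.
Then v_1 = N · v_2 = (3, -4, -7, -3)ᵀ.

Sanity check: (A − (5)·I) v_1 = (0, 0, 0, 0)ᵀ = 0. ✓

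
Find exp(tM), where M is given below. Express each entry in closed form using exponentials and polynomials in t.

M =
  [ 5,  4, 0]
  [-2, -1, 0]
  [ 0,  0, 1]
e^{tM} =
  [2*exp(3*t) - exp(t), 2*exp(3*t) - 2*exp(t), 0]
  [-exp(3*t) + exp(t), -exp(3*t) + 2*exp(t), 0]
  [0, 0, exp(t)]

Strategy: write M = P · J · P⁻¹ where J is a Jordan canonical form, so e^{tM} = P · e^{tJ} · P⁻¹, and e^{tJ} can be computed block-by-block.

M has Jordan form
J =
  [1, 0, 0]
  [0, 1, 0]
  [0, 0, 3]
(up to reordering of blocks).

Per-block formulas:
  For a 1×1 block at λ = 1: exp(t · [1]) = [e^(1t)].
  For a 1×1 block at λ = 3: exp(t · [3]) = [e^(3t)].

After assembling e^{tJ} and conjugating by P, we get:

e^{tM} =
  [2*exp(3*t) - exp(t), 2*exp(3*t) - 2*exp(t), 0]
  [-exp(3*t) + exp(t), -exp(3*t) + 2*exp(t), 0]
  [0, 0, exp(t)]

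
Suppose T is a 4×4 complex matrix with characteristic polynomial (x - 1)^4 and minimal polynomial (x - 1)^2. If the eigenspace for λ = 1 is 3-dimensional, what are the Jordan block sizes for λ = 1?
Block sizes for λ = 1: [2, 1, 1]

Step 1 — from the characteristic polynomial, algebraic multiplicity of λ = 1 is 4. From dim ker(T − (1)·I) = 3, there are exactly 3 Jordan blocks for λ = 1.
Step 2 — from the minimal polynomial, the factor (x − 1)^2 tells us the largest block for λ = 1 has size 2.
Step 3 — with total size 4, 3 blocks, and largest block 2, the block sizes (in nonincreasing order) are [2, 1, 1].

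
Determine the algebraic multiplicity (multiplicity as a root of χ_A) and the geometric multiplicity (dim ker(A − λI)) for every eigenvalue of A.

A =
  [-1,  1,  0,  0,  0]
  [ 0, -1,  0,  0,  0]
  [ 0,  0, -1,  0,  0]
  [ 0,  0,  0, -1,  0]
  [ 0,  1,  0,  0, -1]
λ = -1: alg = 5, geom = 4

Step 1 — factor the characteristic polynomial to read off the algebraic multiplicities:
  χ_A(x) = (x + 1)^5

Step 2 — compute geometric multiplicities via the rank-nullity identity g(λ) = n − rank(A − λI):
  rank(A − (-1)·I) = 1, so dim ker(A − (-1)·I) = n − 1 = 4

Summary:
  λ = -1: algebraic multiplicity = 5, geometric multiplicity = 4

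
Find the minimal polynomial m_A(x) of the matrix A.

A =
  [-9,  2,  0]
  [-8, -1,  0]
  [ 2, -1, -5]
x^2 + 10*x + 25

The characteristic polynomial is χ_A(x) = (x + 5)^3, so the eigenvalues are known. The minimal polynomial is
  m_A(x) = Π_λ (x − λ)^{k_λ}
where k_λ is the size of the *largest* Jordan block for λ (equivalently, the smallest k with (A − λI)^k v = 0 for every generalised eigenvector v of λ).

  λ = -5: largest Jordan block has size 2, contributing (x + 5)^2

So m_A(x) = (x + 5)^2 = x^2 + 10*x + 25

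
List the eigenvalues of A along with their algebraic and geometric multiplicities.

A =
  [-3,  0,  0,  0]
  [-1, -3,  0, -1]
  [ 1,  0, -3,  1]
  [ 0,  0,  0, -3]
λ = -3: alg = 4, geom = 3

Step 1 — factor the characteristic polynomial to read off the algebraic multiplicities:
  χ_A(x) = (x + 3)^4

Step 2 — compute geometric multiplicities via the rank-nullity identity g(λ) = n − rank(A − λI):
  rank(A − (-3)·I) = 1, so dim ker(A − (-3)·I) = n − 1 = 3

Summary:
  λ = -3: algebraic multiplicity = 4, geometric multiplicity = 3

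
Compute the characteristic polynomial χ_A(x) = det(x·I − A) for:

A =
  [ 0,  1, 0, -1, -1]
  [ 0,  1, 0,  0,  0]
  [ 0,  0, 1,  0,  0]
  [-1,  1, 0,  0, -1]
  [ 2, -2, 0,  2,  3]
x^5 - 5*x^4 + 10*x^3 - 10*x^2 + 5*x - 1

Expanding det(x·I − A) (e.g. by cofactor expansion or by noting that A is similar to its Jordan form J, which has the same characteristic polynomial as A) gives
  χ_A(x) = x^5 - 5*x^4 + 10*x^3 - 10*x^2 + 5*x - 1
which factors as (x - 1)^5. The eigenvalues (with algebraic multiplicities) are λ = 1 with multiplicity 5.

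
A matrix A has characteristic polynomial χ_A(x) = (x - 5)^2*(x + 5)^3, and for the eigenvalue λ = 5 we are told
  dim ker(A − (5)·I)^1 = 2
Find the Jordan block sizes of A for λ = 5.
Block sizes for λ = 5: [1, 1]

From the dimensions of kernels of powers, the number of Jordan blocks of size at least j is d_j − d_{j−1} where d_j = dim ker(N^j) (with d_0 = 0). Computing the differences gives [2].
The number of blocks of size exactly k is (#blocks of size ≥ k) − (#blocks of size ≥ k + 1), so the partition is: 2 block(s) of size 1.
In nonincreasing order the block sizes are [1, 1].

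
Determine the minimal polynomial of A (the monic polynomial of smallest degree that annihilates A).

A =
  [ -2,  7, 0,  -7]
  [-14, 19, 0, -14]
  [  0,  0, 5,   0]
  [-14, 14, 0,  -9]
x^2 - 3*x - 10

The characteristic polynomial is χ_A(x) = (x - 5)^3*(x + 2), so the eigenvalues are known. The minimal polynomial is
  m_A(x) = Π_λ (x − λ)^{k_λ}
where k_λ is the size of the *largest* Jordan block for λ (equivalently, the smallest k with (A − λI)^k v = 0 for every generalised eigenvector v of λ).

  λ = -2: largest Jordan block has size 1, contributing (x + 2)
  λ = 5: largest Jordan block has size 1, contributing (x − 5)

So m_A(x) = (x - 5)*(x + 2) = x^2 - 3*x - 10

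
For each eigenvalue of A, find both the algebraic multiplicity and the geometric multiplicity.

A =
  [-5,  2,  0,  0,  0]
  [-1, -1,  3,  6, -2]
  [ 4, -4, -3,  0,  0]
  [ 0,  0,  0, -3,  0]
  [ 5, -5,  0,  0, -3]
λ = -3: alg = 5, geom = 3

Step 1 — factor the characteristic polynomial to read off the algebraic multiplicities:
  χ_A(x) = (x + 3)^5

Step 2 — compute geometric multiplicities via the rank-nullity identity g(λ) = n − rank(A − λI):
  rank(A − (-3)·I) = 2, so dim ker(A − (-3)·I) = n − 2 = 3

Summary:
  λ = -3: algebraic multiplicity = 5, geometric multiplicity = 3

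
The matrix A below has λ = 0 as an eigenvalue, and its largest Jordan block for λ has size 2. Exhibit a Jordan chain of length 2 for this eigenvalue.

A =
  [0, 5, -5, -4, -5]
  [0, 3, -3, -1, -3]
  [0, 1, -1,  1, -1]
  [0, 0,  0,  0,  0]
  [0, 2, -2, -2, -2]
A Jordan chain for λ = 0 of length 2:
v_1 = (5, 3, 1, 0, 2)ᵀ
v_2 = (0, 1, 0, 0, 0)ᵀ

Let N = A − (0)·I. We want v_2 with N^2 v_2 = 0 but N^1 v_2 ≠ 0; then v_{j-1} := N · v_j for j = 2, …, 2.

Pick v_2 = (0, 1, 0, 0, 0)ᵀ.
Then v_1 = N · v_2 = (5, 3, 1, 0, 2)ᵀ.

Sanity check: (A − (0)·I) v_1 = (0, 0, 0, 0, 0)ᵀ = 0. ✓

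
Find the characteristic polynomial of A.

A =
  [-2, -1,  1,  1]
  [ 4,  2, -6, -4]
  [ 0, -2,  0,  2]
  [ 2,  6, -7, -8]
x^4 + 8*x^3 + 24*x^2 + 32*x + 16

Expanding det(x·I − A) (e.g. by cofactor expansion or by noting that A is similar to its Jordan form J, which has the same characteristic polynomial as A) gives
  χ_A(x) = x^4 + 8*x^3 + 24*x^2 + 32*x + 16
which factors as (x + 2)^4. The eigenvalues (with algebraic multiplicities) are λ = -2 with multiplicity 4.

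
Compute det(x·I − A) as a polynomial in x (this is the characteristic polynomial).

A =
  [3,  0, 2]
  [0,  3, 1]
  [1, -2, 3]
x^3 - 9*x^2 + 27*x - 27

Expanding det(x·I − A) (e.g. by cofactor expansion or by noting that A is similar to its Jordan form J, which has the same characteristic polynomial as A) gives
  χ_A(x) = x^3 - 9*x^2 + 27*x - 27
which factors as (x - 3)^3. The eigenvalues (with algebraic multiplicities) are λ = 3 with multiplicity 3.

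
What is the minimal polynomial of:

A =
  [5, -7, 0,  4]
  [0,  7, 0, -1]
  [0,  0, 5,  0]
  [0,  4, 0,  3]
x^3 - 15*x^2 + 75*x - 125

The characteristic polynomial is χ_A(x) = (x - 5)^4, so the eigenvalues are known. The minimal polynomial is
  m_A(x) = Π_λ (x − λ)^{k_λ}
where k_λ is the size of the *largest* Jordan block for λ (equivalently, the smallest k with (A − λI)^k v = 0 for every generalised eigenvector v of λ).

  λ = 5: largest Jordan block has size 3, contributing (x − 5)^3

So m_A(x) = (x - 5)^3 = x^3 - 15*x^2 + 75*x - 125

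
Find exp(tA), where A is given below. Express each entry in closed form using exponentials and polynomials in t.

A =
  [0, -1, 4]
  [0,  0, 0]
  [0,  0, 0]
e^{tA} =
  [1, -t, 4*t]
  [0, 1, 0]
  [0, 0, 1]

Strategy: write A = P · J · P⁻¹ where J is a Jordan canonical form, so e^{tA} = P · e^{tJ} · P⁻¹, and e^{tJ} can be computed block-by-block.

A has Jordan form
J =
  [0, 1, 0]
  [0, 0, 0]
  [0, 0, 0]
(up to reordering of blocks).

Per-block formulas:
  For a 2×2 Jordan block J_2(0): exp(t · J_2(0)) = e^(0t)·(I + t·N), where N is the 2×2 nilpotent shift.
  For a 1×1 block at λ = 0: exp(t · [0]) = [e^(0t)].

After assembling e^{tJ} and conjugating by P, we get:

e^{tA} =
  [1, -t, 4*t]
  [0, 1, 0]
  [0, 0, 1]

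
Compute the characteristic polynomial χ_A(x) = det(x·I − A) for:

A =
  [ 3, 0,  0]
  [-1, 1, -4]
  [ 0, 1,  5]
x^3 - 9*x^2 + 27*x - 27

Expanding det(x·I − A) (e.g. by cofactor expansion or by noting that A is similar to its Jordan form J, which has the same characteristic polynomial as A) gives
  χ_A(x) = x^3 - 9*x^2 + 27*x - 27
which factors as (x - 3)^3. The eigenvalues (with algebraic multiplicities) are λ = 3 with multiplicity 3.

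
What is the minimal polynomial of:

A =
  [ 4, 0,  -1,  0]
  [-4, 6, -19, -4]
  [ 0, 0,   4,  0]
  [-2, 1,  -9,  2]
x^3 - 12*x^2 + 48*x - 64

The characteristic polynomial is χ_A(x) = (x - 4)^4, so the eigenvalues are known. The minimal polynomial is
  m_A(x) = Π_λ (x − λ)^{k_λ}
where k_λ is the size of the *largest* Jordan block for λ (equivalently, the smallest k with (A − λI)^k v = 0 for every generalised eigenvector v of λ).

  λ = 4: largest Jordan block has size 3, contributing (x − 4)^3

So m_A(x) = (x - 4)^3 = x^3 - 12*x^2 + 48*x - 64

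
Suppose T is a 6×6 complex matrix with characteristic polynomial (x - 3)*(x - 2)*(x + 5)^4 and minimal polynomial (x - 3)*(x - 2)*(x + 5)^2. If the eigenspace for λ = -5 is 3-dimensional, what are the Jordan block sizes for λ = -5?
Block sizes for λ = -5: [2, 1, 1]

Step 1 — from the characteristic polynomial, algebraic multiplicity of λ = -5 is 4. From dim ker(T − (-5)·I) = 3, there are exactly 3 Jordan blocks for λ = -5.
Step 2 — from the minimal polynomial, the factor (x + 5)^2 tells us the largest block for λ = -5 has size 2.
Step 3 — with total size 4, 3 blocks, and largest block 2, the block sizes (in nonincreasing order) are [2, 1, 1].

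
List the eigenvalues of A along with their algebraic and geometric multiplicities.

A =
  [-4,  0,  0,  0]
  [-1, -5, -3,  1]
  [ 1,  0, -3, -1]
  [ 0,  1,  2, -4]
λ = -4: alg = 4, geom = 2

Step 1 — factor the characteristic polynomial to read off the algebraic multiplicities:
  χ_A(x) = (x + 4)^4

Step 2 — compute geometric multiplicities via the rank-nullity identity g(λ) = n − rank(A − λI):
  rank(A − (-4)·I) = 2, so dim ker(A − (-4)·I) = n − 2 = 2

Summary:
  λ = -4: algebraic multiplicity = 4, geometric multiplicity = 2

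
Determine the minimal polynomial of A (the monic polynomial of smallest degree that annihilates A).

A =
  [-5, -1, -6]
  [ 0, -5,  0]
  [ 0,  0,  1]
x^3 + 9*x^2 + 15*x - 25

The characteristic polynomial is χ_A(x) = (x - 1)*(x + 5)^2, so the eigenvalues are known. The minimal polynomial is
  m_A(x) = Π_λ (x − λ)^{k_λ}
where k_λ is the size of the *largest* Jordan block for λ (equivalently, the smallest k with (A − λI)^k v = 0 for every generalised eigenvector v of λ).

  λ = -5: largest Jordan block has size 2, contributing (x + 5)^2
  λ = 1: largest Jordan block has size 1, contributing (x − 1)

So m_A(x) = (x - 1)*(x + 5)^2 = x^3 + 9*x^2 + 15*x - 25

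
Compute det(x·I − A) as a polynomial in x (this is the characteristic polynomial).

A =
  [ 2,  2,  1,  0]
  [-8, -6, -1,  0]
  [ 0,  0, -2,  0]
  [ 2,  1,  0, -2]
x^4 + 8*x^3 + 24*x^2 + 32*x + 16

Expanding det(x·I − A) (e.g. by cofactor expansion or by noting that A is similar to its Jordan form J, which has the same characteristic polynomial as A) gives
  χ_A(x) = x^4 + 8*x^3 + 24*x^2 + 32*x + 16
which factors as (x + 2)^4. The eigenvalues (with algebraic multiplicities) are λ = -2 with multiplicity 4.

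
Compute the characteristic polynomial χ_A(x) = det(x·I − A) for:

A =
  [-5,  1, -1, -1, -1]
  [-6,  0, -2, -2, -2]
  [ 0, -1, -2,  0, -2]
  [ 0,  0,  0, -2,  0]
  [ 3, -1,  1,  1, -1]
x^5 + 10*x^4 + 40*x^3 + 80*x^2 + 80*x + 32

Expanding det(x·I − A) (e.g. by cofactor expansion or by noting that A is similar to its Jordan form J, which has the same characteristic polynomial as A) gives
  χ_A(x) = x^5 + 10*x^4 + 40*x^3 + 80*x^2 + 80*x + 32
which factors as (x + 2)^5. The eigenvalues (with algebraic multiplicities) are λ = -2 with multiplicity 5.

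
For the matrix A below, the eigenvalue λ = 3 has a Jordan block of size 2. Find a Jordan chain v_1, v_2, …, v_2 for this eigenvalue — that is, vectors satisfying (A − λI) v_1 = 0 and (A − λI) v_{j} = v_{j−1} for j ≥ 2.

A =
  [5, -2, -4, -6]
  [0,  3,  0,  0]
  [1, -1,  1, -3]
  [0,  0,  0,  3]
A Jordan chain for λ = 3 of length 2:
v_1 = (2, 0, 1, 0)ᵀ
v_2 = (1, 0, 0, 0)ᵀ

Let N = A − (3)·I. We want v_2 with N^2 v_2 = 0 but N^1 v_2 ≠ 0; then v_{j-1} := N · v_j for j = 2, …, 2.

Pick v_2 = (1, 0, 0, 0)ᵀ.
Then v_1 = N · v_2 = (2, 0, 1, 0)ᵀ.

Sanity check: (A − (3)·I) v_1 = (0, 0, 0, 0)ᵀ = 0. ✓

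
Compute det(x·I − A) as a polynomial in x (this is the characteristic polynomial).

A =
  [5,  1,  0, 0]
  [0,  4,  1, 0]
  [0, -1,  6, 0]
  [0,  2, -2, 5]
x^4 - 20*x^3 + 150*x^2 - 500*x + 625

Expanding det(x·I − A) (e.g. by cofactor expansion or by noting that A is similar to its Jordan form J, which has the same characteristic polynomial as A) gives
  χ_A(x) = x^4 - 20*x^3 + 150*x^2 - 500*x + 625
which factors as (x - 5)^4. The eigenvalues (with algebraic multiplicities) are λ = 5 with multiplicity 4.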